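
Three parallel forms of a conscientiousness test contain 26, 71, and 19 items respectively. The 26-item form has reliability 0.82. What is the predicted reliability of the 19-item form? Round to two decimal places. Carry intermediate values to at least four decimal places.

0.77

Only the ratio of lengths matters: n = 19/26 = 0.7308
r_{19} = n·r / (1 + (n − 1)·r) = 0.5993 / 0.7793 ≈ 0.7690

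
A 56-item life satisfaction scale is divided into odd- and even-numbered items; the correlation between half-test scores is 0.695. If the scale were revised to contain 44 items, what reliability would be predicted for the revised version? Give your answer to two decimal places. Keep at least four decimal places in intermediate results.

0.78

Spearman-Brown correction (n = 2): r_full = 2·0.695/(1 + 0.695) = 0.8201
Length factor from 56 to 44 items: n = 44/56 = 0.7857
r_new = n·r_full / (1 + (n − 1)·r_full) = 0.6444 / 0.8243 ≈ 0.7818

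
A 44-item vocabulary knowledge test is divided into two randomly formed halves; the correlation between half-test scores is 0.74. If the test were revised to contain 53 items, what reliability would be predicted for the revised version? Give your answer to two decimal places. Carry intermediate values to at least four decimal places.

0.87

Spearman-Brown correction (n = 2): r_full = 2·0.74/(1 + 0.74) = 0.8506
Length factor from 44 to 53 items: n = 53/44 = 1.2045
r_new = n·r_full / (1 + (n − 1)·r_full) = 1.0245 / 1.1739 ≈ 0.8727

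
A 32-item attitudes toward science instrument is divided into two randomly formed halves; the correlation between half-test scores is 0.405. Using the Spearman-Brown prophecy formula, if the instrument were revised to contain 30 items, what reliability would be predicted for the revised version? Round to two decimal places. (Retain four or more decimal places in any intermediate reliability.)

First correct the split-half correlation to full-test reliability: r_full = 2 × 0.405 / (1 + 0.405) ≈ 0.5765
Then adjust to 30 items: n = 30/32 = 0.9375
r_new = n·r_full / (1 + (n − 1)·r_full) = 0.5405 / 0.9640 ≈ 0.5607

0.56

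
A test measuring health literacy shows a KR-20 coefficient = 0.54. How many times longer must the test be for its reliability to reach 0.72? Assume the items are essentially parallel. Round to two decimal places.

Spearman-Brown solved for the length factor n:
n = r*(1 − r) / [ r (1 − r*) ]
n = 0.72 × (1 − 0.54) / [ 0.54 × (1 − 0.72) ]
  = 0.3312 / 0.1512 = 2.1905

2.19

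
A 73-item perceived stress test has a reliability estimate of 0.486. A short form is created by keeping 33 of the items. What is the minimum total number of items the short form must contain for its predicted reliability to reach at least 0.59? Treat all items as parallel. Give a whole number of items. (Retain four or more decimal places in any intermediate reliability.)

112

First, r for the 33-item form: n = 33/73 = 0.4521, so r_33 = 0.4521·0.486/(1 + (0.4521 − 1)·0.486) = 0.2995
Then solve for n' with r_old = 0.2995, r_target = 0.59: n' = 0.59(1 − 0.2995)/[0.2995(1 − 0.59)] = 3.3657
Total items = 3.3657 × 33 = 111.07, rounded up to 112.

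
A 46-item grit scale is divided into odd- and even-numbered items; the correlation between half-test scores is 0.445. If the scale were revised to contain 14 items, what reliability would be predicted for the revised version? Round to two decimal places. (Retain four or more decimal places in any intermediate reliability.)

0.33

Full-test reliability from the split-half r: r_full = 2(0.445)/(1 + 0.445) = 0.6159
Length factor from 46 to 14 items: n = 14/46 = 0.3043
r_new = n·r_full / (1 + (n − 1)·r_full) = 0.1874 / 0.5715 ≈ 0.3279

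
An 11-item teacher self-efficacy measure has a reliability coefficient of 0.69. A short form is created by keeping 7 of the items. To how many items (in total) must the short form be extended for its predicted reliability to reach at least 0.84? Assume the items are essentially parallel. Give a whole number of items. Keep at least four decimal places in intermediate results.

26

First, r for the 7-item form: n = 7/11 = 0.6364, so r_7 = 0.6364·0.69/(1 + (0.6364 − 1)·0.69) = 0.5862
Then solve for n' with r_old = 0.5862, r_target = 0.84: n' = 0.84(1 − 0.5862)/[0.5862(1 − 0.84)] = 3.7060
Total items = 3.7060 × 7 = 25.94, rounded up to 26.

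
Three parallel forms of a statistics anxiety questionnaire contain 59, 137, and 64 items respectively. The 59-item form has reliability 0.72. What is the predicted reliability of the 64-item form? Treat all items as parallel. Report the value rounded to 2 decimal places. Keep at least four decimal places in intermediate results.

0.74

Only the ratio of lengths matters: n = 64/59 = 1.0847
r_{64} = n·r / (1 + (n − 1)·r) = 0.7810 / 1.0610 ≈ 0.7361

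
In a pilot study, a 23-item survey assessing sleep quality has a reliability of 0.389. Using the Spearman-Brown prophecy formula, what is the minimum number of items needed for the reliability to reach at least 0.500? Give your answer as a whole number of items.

n = 0.500(1 − 0.389) / [0.389(1 − 0.500)]
  = 0.305500 / 0.194500 = 1.5707
Items needed = n × 23 = 1.5707 × 23 ≈ 36.13 → round up to 37

37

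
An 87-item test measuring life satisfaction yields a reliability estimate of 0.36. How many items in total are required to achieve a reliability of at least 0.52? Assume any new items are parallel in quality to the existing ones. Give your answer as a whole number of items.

168

Rearranging the Spearman-Brown formula for n,
n = r*(1 − r) / [ r (1 − r*) ]
n = 0.52(1 − 0.36) / [0.36(1 − 0.52)]
  = 0.3328 / 0.1728 = 1.9259
So the test needs 1.9259 × 87 ≈ 167.55 items; rounding up, 168.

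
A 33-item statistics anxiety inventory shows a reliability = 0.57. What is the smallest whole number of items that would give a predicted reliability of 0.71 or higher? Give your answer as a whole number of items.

61

n = 0.71 × (1 − 0.57) / [ 0.57 × (1 − 0.71) ]
  = 0.3053 / 0.1653 = 1.8469
Items needed = n × 33 = 1.8469 × 33 ≈ 60.95 → round up to 61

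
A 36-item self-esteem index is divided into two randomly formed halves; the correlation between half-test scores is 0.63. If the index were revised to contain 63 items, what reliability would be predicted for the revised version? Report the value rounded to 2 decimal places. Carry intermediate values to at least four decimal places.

0.86

First correct the split-half correlation to full-test reliability: r_full = 2 × 0.63 / (1 + 0.63) ≈ 0.7730
Then adjust to 63 items: n = 63/36 = 1.7500
r_new = n·r_full / (1 + (n − 1)·r_full) = 1.3528 / 1.5797 ≈ 0.8564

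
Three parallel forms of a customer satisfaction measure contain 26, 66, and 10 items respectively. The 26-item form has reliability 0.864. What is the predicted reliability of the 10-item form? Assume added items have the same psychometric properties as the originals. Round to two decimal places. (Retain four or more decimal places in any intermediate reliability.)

0.71

The 66-item form is not needed; work directly from the 26-item form with n = 10/26 = 0.3846.
r_{10} = n·r / (1 + (n − 1)·r) = 0.3323 / 0.4683 ≈ 0.7096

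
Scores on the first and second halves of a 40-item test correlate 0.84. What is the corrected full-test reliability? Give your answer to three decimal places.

Each half is half the length of the full test, so the full test is n = 2 times a half.
r_full = 2(0.84) / (1 + 0.84)
r_full = 1.6800 / 1.8400 ≈ 0.9130

0.913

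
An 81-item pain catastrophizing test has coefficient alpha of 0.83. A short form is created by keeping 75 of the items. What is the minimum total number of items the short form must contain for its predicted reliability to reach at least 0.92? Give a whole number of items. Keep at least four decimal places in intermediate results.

191

Short-form reliability: n = 75/81 = 0.9259; r_75 = n·r/(1+(n−1)r) ≈ 0.8189
Length factor from the short form to reach 0.92: n' = 0.92(1 − 0.8189) / [0.8189(1 − 0.92)] ≈ 2.5432
Total items = 2.5432 × 75 = 190.74, rounded up to 191.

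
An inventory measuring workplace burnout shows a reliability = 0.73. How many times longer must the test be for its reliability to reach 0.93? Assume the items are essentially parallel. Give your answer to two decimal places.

Invert Spearman-Brown to solve for n:
n = r*(1 − r) / [ r (1 − r*) ]
n = 0.93 × (1 − 0.73) / [ 0.73 × (1 − 0.93) ]
n = 0.2511 / 0.0511 ≈ 4.9139

4.91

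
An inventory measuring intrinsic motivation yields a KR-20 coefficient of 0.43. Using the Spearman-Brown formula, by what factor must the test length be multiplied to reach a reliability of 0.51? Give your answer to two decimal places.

1.38

n = 0.51(1 − 0.43) / [0.43(1 − 0.51)]
n = 0.2907 / 0.2107 ≈ 1.3797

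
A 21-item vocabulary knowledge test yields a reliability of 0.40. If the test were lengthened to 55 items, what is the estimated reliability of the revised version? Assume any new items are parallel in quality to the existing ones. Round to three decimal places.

n = 55/21 = 2.619
By Spearman-Brown, r_new = n r / (1 + (n − 1) r).
r_new = (2.619 × 0.40) / (1 + (2.619 − 1) × 0.40)
r_new = 1.0476 / 1.6476 ≈ 0.6358

0.636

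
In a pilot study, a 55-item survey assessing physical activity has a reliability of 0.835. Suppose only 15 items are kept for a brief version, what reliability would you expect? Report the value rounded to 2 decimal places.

Length ratio n = 15/55 = 0.2727
r_new = (0.2727 × 0.835) / (1 + (0.2727 − 1) × 0.835)
r_new = 0.2277 / 0.3927 ≈ 0.5798

0.58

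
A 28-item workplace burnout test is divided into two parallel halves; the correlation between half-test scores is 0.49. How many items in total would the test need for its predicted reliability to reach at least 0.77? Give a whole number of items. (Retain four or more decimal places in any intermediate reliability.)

49

r_full = 2(0.49)/(1 + 0.49) = 0.6577
n = r_tgt(1 − r_full) / [r_full(1 − r_tgt)] = 0.77 × 0.3423 / (0.6577 × 0.23) ≈ 1.7424
Required items = 1.7424 × 28 = 48.79, so 49 items.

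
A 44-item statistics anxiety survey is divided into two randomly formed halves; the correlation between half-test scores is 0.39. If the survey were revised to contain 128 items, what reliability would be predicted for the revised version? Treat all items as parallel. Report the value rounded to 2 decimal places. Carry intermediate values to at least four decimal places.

Full-test reliability from the split-half r: r_full = 2(0.39)/(1 + 0.39) = 0.5612
Length factor from 44 to 128 items: n = 128/44 = 2.9091
r_new = n·r_full / (1 + (n − 1)·r_full) = 1.6326 / 2.0714 ≈ 0.7882

0.79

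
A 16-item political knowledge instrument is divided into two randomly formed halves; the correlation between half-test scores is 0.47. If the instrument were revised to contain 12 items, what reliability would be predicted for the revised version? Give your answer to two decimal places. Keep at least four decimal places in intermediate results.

0.57

Full-test reliability from the split-half r: r_full = 2(0.47)/(1 + 0.47) = 0.6395
Then adjust to 12 items: n = 12/16 = 0.7500
r_new = n·r_full / (1 + (n − 1)·r_full) = 0.4796 / 0.8401 ≈ 0.5709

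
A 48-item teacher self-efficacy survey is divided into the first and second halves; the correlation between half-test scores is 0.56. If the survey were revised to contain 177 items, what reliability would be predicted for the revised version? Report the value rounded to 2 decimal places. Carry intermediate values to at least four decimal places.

0.90

Full-test reliability from the split-half r: r_full = 2(0.56)/(1 + 0.56) = 0.7179
Length factor from 48 to 177 items: n = 177/48 = 3.6875
r_new = n·r_full / (1 + (n − 1)·r_full) = 2.6473 / 2.9294 ≈ 0.9037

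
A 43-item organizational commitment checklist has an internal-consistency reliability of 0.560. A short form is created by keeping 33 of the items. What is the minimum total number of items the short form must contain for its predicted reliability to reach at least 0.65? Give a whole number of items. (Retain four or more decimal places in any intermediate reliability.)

63

First, r for the 33-item form: n = 33/43 = 0.7674, so r_33 = 0.7674·0.560/(1 + (0.7674 − 1)·0.560) = 0.4941
Length factor from the short form to reach 0.65: n' = 0.65(1 − 0.4941) / [0.4941(1 − 0.65)] ≈ 1.9015
Items = 1.9015 × 33 ≈ 62.75 → 63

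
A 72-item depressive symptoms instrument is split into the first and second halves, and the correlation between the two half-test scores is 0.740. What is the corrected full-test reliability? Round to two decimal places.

0.85

The full test is twice the length of either half (n = 2).
r_full = 2r_hh / (1 + r_hh) = 2 × 0.740 / (1 + 0.740)
       = 1.4800 / 1.7400 = 0.8506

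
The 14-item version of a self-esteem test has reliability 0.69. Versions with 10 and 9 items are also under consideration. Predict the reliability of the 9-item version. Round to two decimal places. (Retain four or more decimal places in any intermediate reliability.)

The 10-item form is not needed; work directly from the 14-item form with n = 9/14 = 0.6429.
r_{9} = n·r / (1 + (n − 1)·r) = 0.4436 / 0.7536 ≈ 0.5886

0.59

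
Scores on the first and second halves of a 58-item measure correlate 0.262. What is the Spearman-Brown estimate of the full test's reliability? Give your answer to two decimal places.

Each half is half the length of the full test, so the full test is n = 2 times a half.
r_full = 2(0.262) / (1 + 0.262)
       = 0.5240 / 1.2620 = 0.4152

0.42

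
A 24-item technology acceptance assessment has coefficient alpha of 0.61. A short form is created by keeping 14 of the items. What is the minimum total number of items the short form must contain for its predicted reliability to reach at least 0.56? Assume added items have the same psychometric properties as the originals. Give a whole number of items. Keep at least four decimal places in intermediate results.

Short-form reliability: n = 14/24 = 0.5833; r_14 = n·r/(1+(n−1)r) ≈ 0.4771
Then solve for n' with r_old = 0.4771, r_target = 0.56: n' = 0.56(1 − 0.4771)/[0.4771(1 − 0.56)] = 1.3949
Items = 1.3949 × 14 ≈ 19.53 → 20

20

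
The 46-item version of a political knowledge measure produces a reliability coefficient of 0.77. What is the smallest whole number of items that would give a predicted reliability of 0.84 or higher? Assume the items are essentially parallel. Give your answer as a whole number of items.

73

Rearranging the Spearman-Brown formula for n,
n = r_target (1 − r_old) / [ r_old (1 − r_target) ]
n = 0.84(1 − 0.77) / [0.77(1 − 0.84)]
n = 0.1932 / 0.1232 ≈ 1.5682
So the test needs 1.5682 × 46 ≈ 72.14 items; rounding up, 73.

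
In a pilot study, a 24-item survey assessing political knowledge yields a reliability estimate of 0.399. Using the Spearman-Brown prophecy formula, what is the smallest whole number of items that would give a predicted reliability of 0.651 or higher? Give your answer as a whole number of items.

68

Rearranging the Spearman-Brown formula for n,
n = r_target (1 − r_old) / [ r_old (1 − r_target) ]
n = 0.651(1 − 0.399) / [0.399(1 − 0.651)]
n = 0.391251 / 0.139251 ≈ 2.8097
Items needed = n × 24 = 2.8097 × 24 ≈ 67.43 → round up to 68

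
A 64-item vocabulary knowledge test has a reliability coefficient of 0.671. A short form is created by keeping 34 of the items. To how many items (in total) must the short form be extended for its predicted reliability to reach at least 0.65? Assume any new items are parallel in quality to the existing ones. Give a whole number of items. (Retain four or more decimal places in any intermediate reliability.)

First, r for the 34-item form: n = 34/64 = 0.5312, so r_34 = 0.5312·0.671/(1 + (0.5312 − 1)·0.671) = 0.5200
Length factor from the short form to reach 0.65: n' = 0.65(1 − 0.5200) / [0.5200(1 − 0.65)] ≈ 1.7143
Total items = 1.7143 × 34 = 58.29, rounded up to 59.

59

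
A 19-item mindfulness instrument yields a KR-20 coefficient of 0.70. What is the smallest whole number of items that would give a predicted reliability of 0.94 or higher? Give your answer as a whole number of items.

128

Spearman-Brown solved for the length factor n:
n = r_target (1 − r_old) / [ r_old (1 − r_target) ]
n = [0.94 × 0.30] / [0.70 × 0.06]
n = 0.2820 / 0.0420 ≈ 6.7143
Items needed = n × 19 = 6.7143 × 19 ≈ 127.57 → round up to 128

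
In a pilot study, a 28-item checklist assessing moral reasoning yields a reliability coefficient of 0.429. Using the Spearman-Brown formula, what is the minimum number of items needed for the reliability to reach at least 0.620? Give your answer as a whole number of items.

61

Spearman-Brown solved for the length factor n:
n = r_target (1 − r_old) / [ r_old (1 − r_target) ]
n = 0.620(1 − 0.429) / [0.429(1 − 0.620)]
  = 0.354020 / 0.163020 = 2.1716
So the test needs 2.1716 × 28 ≈ 60.80 items; rounding up, 61.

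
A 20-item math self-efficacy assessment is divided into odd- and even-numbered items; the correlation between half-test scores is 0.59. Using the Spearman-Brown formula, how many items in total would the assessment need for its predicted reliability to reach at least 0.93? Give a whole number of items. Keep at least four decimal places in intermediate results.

Corrected full-test reliability: r_full = 2 × 0.59 / (1 + 0.59) ≈ 0.7421
n = r_tgt(1 − r_full) / [r_full(1 − r_tgt)] = 0.93 × 0.2579 / (0.7421 × 0.07) ≈ 4.6171
Items = 4.6171 × 20 ≈ 92.34 → 93

93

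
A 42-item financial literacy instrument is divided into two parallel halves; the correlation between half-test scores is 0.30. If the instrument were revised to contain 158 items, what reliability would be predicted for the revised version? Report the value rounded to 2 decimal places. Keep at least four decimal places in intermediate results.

0.76

Full-test reliability from the split-half r: r_full = 2(0.30)/(1 + 0.30) = 0.4615
Length factor from 42 to 158 items: n = 158/42 = 3.7619
r_new = n·r_full / (1 + (n − 1)·r_full) = 1.7361 / 2.2746 ≈ 0.7633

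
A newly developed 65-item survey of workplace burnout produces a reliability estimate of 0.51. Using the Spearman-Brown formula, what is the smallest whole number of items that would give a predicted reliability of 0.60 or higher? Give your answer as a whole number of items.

Rearranging the Spearman-Brown formula for n,
n = r*(1 − r) / [ r (1 − r*) ]
n = 0.60 × (1 − 0.51) / [ 0.51 × (1 − 0.60) ]
  = 0.2940 / 0.2040 = 1.4412
1.4412 × 65 = 93.68 → 94 items

94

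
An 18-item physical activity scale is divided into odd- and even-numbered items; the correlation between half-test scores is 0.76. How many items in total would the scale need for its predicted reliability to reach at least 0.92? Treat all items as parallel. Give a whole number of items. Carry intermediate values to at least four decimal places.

33

r_full = 2(0.76)/(1 + 0.76) = 0.8636
n = r_tgt(1 − r_full) / [r_full(1 − r_tgt)] = 0.92 × 0.1364 / (0.8636 × 0.08) ≈ 1.8164
Required items = 1.8164 × 18 = 32.70, so 33 items.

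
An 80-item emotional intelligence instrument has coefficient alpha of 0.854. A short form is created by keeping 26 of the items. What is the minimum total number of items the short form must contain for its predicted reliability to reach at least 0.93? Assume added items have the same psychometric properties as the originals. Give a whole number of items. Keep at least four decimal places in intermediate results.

First, r for the 26-item form: n = 26/80 = 0.3250, so r_26 = 0.3250·0.854/(1 + (0.3250 − 1)·0.854) = 0.6553
Length factor from the short form to reach 0.93: n' = 0.93(1 − 0.6553) / [0.6553(1 − 0.93)] ≈ 6.9885
Items = 6.9885 × 26 ≈ 181.70 → 182

182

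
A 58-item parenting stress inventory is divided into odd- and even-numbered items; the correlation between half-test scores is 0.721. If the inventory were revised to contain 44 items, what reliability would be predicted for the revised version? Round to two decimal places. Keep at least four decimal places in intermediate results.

0.80

Spearman-Brown correction (n = 2): r_full = 2·0.721/(1 + 0.721) = 0.8379
Then adjust to 44 items: n = 44/58 = 0.7586
r_new = n·r_full / (1 + (n − 1)·r_full) = 0.6356 / 0.7977 ≈ 0.7968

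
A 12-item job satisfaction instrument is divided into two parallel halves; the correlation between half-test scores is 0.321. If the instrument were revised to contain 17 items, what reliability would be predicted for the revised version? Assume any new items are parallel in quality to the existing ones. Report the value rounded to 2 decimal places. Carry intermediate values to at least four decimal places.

0.57

Spearman-Brown correction (n = 2): r_full = 2·0.321/(1 + 0.321) = 0.4860
Length factor from 12 to 17 items: n = 17/12 = 1.4167
r_new = n·r_full / (1 + (n − 1)·r_full) = 0.6885 / 1.2025 ≈ 0.5726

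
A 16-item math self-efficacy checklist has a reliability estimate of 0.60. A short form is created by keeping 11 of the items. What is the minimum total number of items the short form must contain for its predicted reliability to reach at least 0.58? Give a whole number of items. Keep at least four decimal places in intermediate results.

15

First, r for the 11-item form: n = 11/16 = 0.6875, so r_11 = 0.6875·0.60/(1 + (0.6875 − 1)·0.60) = 0.5077
Length factor from the short form to reach 0.58: n' = 0.58(1 − 0.5077) / [0.5077(1 − 0.58)] ≈ 1.3391
Items = 1.3391 × 11 ≈ 14.73 → 15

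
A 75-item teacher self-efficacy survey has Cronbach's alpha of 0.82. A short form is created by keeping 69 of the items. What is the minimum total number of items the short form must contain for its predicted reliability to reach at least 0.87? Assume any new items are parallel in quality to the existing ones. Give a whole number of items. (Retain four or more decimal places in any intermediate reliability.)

First, r for the 69-item form: n = 69/75 = 0.9200, so r_69 = 0.9200·0.82/(1 + (0.9200 − 1)·0.82) = 0.8074
Length factor from the short form to reach 0.87: n' = 0.87(1 − 0.8074) / [0.8074(1 − 0.87)] ≈ 1.5964
Items = 1.5964 × 69 ≈ 110.15 → 111

111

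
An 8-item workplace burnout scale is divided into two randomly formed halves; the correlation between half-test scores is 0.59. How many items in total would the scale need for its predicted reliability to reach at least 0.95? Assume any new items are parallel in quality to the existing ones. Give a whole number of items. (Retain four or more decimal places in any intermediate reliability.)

r_full = 2(0.59)/(1 + 0.59) = 0.7421
Solve Spearman-Brown for n: n = 0.95(1 − 0.7421) / [0.7421(1 − 0.95)] = 6.6030
Required items = 6.6030 × 8 = 52.82, so 53 items.

53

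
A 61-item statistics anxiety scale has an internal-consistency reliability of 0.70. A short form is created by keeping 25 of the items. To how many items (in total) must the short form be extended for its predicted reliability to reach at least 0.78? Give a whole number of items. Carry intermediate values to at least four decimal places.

93

Short-form reliability: n = 25/61 = 0.4098; r_25 = n·r/(1+(n−1)r) ≈ 0.4888
Length factor from the short form to reach 0.78: n' = 0.78(1 − 0.4888) / [0.4888(1 − 0.78)] ≈ 3.7079
Items = 3.7079 × 25 ≈ 92.70 → 93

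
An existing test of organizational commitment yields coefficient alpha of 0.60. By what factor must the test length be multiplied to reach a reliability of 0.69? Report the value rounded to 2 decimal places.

1.48

Rearranging the Spearman-Brown formula for n,
n = r*(1 − r) / [ r (1 − r*) ]
n = 0.69(1 − 0.60) / [0.60(1 − 0.69)]
n = 0.2760 / 0.1860 ≈ 1.4839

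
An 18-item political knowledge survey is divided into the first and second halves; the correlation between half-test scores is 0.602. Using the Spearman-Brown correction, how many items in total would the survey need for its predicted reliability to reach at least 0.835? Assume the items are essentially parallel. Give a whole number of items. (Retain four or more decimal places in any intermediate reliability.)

31

Corrected full-test reliability: r_full = 2 × 0.602 / (1 + 0.602) ≈ 0.7516
Solve Spearman-Brown for n: n = 0.835(1 − 0.7516) / [0.7516(1 − 0.835)] = 1.6725
Required items = 1.6725 × 18 = 30.11, so 31 items.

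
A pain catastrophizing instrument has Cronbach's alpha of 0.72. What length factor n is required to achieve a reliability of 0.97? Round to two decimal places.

12.57

Rearranging the Spearman-Brown formula for n,
n = r*(1 − r) / [ r (1 − r*) ]
n = [0.97 × 0.28] / [0.72 × 0.03]
  = 0.2716 / 0.0216 = 12.5741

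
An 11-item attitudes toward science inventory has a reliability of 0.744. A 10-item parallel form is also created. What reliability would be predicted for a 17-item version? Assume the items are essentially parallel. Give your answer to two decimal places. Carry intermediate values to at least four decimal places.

0.82

The 10-item form is not needed; work directly from the 11-item form with n = 17/11 = 1.5455.
r_{17} = n·r / (1 + (n − 1)·r) = 1.1499 / 1.4059 ≈ 0.8179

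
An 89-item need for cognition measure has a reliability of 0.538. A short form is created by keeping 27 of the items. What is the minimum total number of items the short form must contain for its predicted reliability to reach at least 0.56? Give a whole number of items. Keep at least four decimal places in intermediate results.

98

Short-form reliability: n = 27/89 = 0.3034; r_27 = n·r/(1+(n−1)r) ≈ 0.2611
Then solve for n' with r_old = 0.2611, r_target = 0.56: n' = 0.56(1 − 0.2611)/[0.2611(1 − 0.56)] = 3.6018
Items = 3.6018 × 27 ≈ 97.25 → 98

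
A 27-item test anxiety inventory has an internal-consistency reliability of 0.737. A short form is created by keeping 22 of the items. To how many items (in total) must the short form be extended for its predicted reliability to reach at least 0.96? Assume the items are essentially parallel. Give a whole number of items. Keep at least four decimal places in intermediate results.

232

First, r for the 22-item form: n = 22/27 = 0.8148, so r_22 = 0.8148·0.737/(1 + (0.8148 − 1)·0.737) = 0.6954
Then solve for n' with r_old = 0.6954, r_target = 0.96: n' = 0.96(1 − 0.6954)/[0.6954(1 − 0.96)] = 10.5125
Items = 10.5125 × 22 ≈ 231.27 → 232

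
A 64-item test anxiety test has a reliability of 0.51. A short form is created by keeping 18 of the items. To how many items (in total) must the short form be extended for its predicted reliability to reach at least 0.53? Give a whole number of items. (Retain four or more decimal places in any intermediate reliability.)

First, r for the 18-item form: n = 18/64 = 0.2812, so r_18 = 0.2812·0.51/(1 + (0.2812 − 1)·0.51) = 0.2264
Length factor from the short form to reach 0.53: n' = 0.53(1 − 0.2264) / [0.2264(1 − 0.53)] ≈ 3.8532
Total items = 3.8532 × 18 = 69.36, rounded up to 70.

70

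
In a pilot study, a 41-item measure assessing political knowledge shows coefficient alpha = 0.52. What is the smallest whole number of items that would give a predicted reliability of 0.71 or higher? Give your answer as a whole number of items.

Spearman-Brown solved for the length factor n:
n = r_target (1 − r_old) / [ r_old (1 − r_target) ]
n = 0.71(1 − 0.52) / [0.52(1 − 0.71)]
n = 0.3408 / 0.1508 ≈ 2.2599
Items needed = n × 41 = 2.2599 × 41 ≈ 92.66 → round up to 93

93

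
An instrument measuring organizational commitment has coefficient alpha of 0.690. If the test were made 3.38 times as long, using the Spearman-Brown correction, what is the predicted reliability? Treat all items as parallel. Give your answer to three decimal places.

0.883

Spearman-Brown: r_new = n·r / (1 + (n − 1)·r)
r_new = 3.38·0.690 / [1 + (3.38 − 1)·0.690]
     = 2.3322 / 2.6422 = 0.8827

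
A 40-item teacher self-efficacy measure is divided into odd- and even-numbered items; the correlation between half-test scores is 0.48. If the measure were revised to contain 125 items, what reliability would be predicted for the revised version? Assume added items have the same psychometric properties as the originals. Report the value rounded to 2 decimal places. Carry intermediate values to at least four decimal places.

0.85

Full-test reliability from the split-half r: r_full = 2(0.48)/(1 + 0.48) = 0.6486
Then adjust to 125 items: n = 125/40 = 3.1250
r_new = n·r_full / (1 + (n − 1)·r_full) = 2.0269 / 2.3783 ≈ 0.8522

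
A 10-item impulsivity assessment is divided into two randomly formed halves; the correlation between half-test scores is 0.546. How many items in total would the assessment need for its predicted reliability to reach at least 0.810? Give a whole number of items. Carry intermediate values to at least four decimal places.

r_full = 2(0.546)/(1 + 0.546) = 0.7063
n = r_tgt(1 − r_full) / [r_full(1 − r_tgt)] = 0.810 × 0.2937 / (0.7063 × 0.190) ≈ 1.7727
Required items = 1.7727 × 10 = 17.73, so 18 items.

18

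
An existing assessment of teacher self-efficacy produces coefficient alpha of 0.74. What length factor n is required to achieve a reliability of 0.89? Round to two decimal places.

Invert Spearman-Brown to solve for n:
n = r*(1 − r) / [ r (1 − r*) ]
n = 0.89 × (1 − 0.74) / [ 0.74 × (1 − 0.89) ]
  = 0.2314 / 0.0814 = 2.8428

2.84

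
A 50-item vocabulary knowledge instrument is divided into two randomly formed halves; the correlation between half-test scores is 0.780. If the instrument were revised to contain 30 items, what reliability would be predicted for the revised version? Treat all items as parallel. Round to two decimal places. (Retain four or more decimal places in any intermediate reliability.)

0.81

Full-test reliability from the split-half r: r_full = 2(0.780)/(1 + 0.780) = 0.8764
Then adjust to 30 items: n = 30/50 = 0.6000
r_new = n·r_full / (1 + (n − 1)·r_full) = 0.5258 / 0.6494 ≈ 0.8097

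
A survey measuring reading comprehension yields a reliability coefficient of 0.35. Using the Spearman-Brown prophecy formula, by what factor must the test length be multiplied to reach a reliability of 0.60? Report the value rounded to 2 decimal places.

2.79

n = [0.60 × 0.65] / [0.35 × 0.40]
  = 0.3900 / 0.1400 = 2.7857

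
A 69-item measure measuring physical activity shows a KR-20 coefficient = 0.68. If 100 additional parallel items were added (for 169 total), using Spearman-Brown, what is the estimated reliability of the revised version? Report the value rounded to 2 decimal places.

The new length is 169/69 = 2.4493 times the old.
Apply the Spearman-Brown prophecy formula, r' = nr / [1 + (n − 1)r]:
r_new = (2.4493 × 0.68) / (1 + (2.4493 − 1) × 0.68)
r_new = 1.6655 / 1.9855 ≈ 0.8388

0.84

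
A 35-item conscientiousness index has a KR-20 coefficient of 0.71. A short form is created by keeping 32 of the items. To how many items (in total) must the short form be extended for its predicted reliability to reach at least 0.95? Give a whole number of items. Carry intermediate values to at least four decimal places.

First, r for the 32-item form: n = 32/35 = 0.9143, so r_32 = 0.9143·0.71/(1 + (0.9143 − 1)·0.71) = 0.6912
Then solve for n' with r_old = 0.6912, r_target = 0.95: n' = 0.95(1 − 0.6912)/[0.6912(1 − 0.95)] = 8.4884
Items = 8.4884 × 32 ≈ 271.63 → 272

272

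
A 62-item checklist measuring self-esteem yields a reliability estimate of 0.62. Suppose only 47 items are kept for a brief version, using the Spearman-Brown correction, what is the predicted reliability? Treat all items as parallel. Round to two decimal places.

0.55

The new length is 47/62 = 0.7581 times the old.
By Spearman-Brown, r_new = n r / (1 + (n − 1) r).
r_new = (0.7581 × 0.62) / (1 + (0.7581 − 1) × 0.62)
     = 0.4700 / 0.8500 = 0.5529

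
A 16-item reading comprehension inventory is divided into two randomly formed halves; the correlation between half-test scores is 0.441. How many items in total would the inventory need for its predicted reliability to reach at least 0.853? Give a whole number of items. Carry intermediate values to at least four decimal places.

r_full = 2(0.441)/(1 + 0.441) = 0.6121
Solve Spearman-Brown for n: n = 0.853(1 − 0.6121) / [0.6121(1 − 0.853)] = 3.6773
Items = 3.6773 × 16 ≈ 58.84 → 59

59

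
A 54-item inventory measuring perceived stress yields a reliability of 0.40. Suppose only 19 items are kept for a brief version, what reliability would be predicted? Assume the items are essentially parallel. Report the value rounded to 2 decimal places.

Length ratio n = 19/54 = 0.3519
Apply the Spearman-Brown prophecy formula, r' = nr / [1 + (n − 1)r]:
r_new = 0.3519·0.40 / [1 + (0.3519 − 1)·0.40]
r_new = 0.1408 / 0.7408 ≈ 0.1901

0.19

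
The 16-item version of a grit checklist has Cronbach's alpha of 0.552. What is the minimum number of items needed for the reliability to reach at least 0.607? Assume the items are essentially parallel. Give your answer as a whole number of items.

n = 0.607(1 − 0.552) / [0.552(1 − 0.607)]
  = 0.271936 / 0.216936 = 1.2535
1.2535 × 16 = 20.06 → 21 items

21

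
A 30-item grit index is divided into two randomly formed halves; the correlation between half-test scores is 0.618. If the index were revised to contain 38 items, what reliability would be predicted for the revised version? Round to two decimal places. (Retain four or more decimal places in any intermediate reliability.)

0.80

Full-test reliability from the split-half r: r_full = 2(0.618)/(1 + 0.618) = 0.7639
Length factor from 30 to 38 items: n = 38/30 = 1.2667
r_new = n·r_full / (1 + (n − 1)·r_full) = 0.9676 / 1.2037 ≈ 0.8039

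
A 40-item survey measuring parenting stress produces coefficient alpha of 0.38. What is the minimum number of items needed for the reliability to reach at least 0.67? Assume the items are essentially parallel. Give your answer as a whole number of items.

133

n = [0.67 × 0.62] / [0.38 × 0.33]
  = 0.4154 / 0.1254 = 3.3126
So the test needs 3.3126 × 40 ≈ 132.50 items; rounding up, 133.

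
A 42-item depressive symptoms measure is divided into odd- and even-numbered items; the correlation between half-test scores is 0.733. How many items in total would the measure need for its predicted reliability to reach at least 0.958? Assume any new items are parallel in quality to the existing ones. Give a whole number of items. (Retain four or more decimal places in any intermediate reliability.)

175

Corrected full-test reliability: r_full = 2 × 0.733 / (1 + 0.733) ≈ 0.8459
n = r_tgt(1 − r_full) / [r_full(1 − r_tgt)] = 0.958 × 0.1541 / (0.8459 × 0.042) ≈ 4.1553
Items = 4.1553 × 42 ≈ 174.52 → 175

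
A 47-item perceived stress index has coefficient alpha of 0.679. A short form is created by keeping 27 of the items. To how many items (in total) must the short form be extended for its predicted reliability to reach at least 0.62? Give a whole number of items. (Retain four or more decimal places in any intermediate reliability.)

First, r for the 27-item form: n = 27/47 = 0.5745, so r_27 = 0.5745·0.679/(1 + (0.5745 − 1)·0.679) = 0.5486
Then solve for n' with r_old = 0.5486, r_target = 0.62: n' = 0.62(1 − 0.5486)/[0.5486(1 − 0.62)] = 1.3425
Items = 1.3425 × 27 ≈ 36.25 → 37

37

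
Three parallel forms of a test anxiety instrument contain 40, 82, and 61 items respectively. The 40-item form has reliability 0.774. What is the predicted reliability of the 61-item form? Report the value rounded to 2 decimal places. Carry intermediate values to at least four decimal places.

0.84

Only the ratio of lengths matters: n = 61/40 = 1.5250
r_{61} = n·r / (1 + (n − 1)·r) = 1.1804 / 1.4063 ≈ 0.8394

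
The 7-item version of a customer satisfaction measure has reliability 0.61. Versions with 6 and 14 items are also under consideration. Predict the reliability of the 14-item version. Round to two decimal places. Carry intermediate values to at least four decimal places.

Only the ratio of lengths matters: n = 14/7 = 2.0000
r_{14} = n·r / (1 + (n − 1)·r) = 1.2200 / 1.6100 ≈ 0.7578

0.76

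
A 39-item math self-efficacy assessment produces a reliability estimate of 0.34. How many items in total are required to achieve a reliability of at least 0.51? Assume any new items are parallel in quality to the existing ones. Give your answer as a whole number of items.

n = [0.51 × 0.66] / [0.34 × 0.49]
n = 0.3366 / 0.1666 ≈ 2.0204
Items needed = n × 39 = 2.0204 × 39 ≈ 78.80 → round up to 79

79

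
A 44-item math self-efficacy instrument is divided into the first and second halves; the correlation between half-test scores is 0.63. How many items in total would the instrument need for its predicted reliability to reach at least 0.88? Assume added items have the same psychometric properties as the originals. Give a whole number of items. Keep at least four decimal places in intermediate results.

r_full = 2(0.63)/(1 + 0.63) = 0.7730
Solve Spearman-Brown for n: n = 0.88(1 − 0.7730) / [0.7730(1 − 0.88)] = 2.1535
Required items = 2.1535 × 44 = 94.75, so 95 items.

95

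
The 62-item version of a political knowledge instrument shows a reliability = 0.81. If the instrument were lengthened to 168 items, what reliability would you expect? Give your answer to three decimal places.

Length ratio n = 168/62 = 2.7097
r_new = 2.7097·0.81 / [1 + (2.7097 − 1)·0.81]
r_new = 2.1949 / 2.3849 ≈ 0.9203

0.920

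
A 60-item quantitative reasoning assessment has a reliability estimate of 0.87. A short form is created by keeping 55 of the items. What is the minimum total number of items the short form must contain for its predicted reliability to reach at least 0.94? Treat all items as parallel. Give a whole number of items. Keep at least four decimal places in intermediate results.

First, r for the 55-item form: n = 55/60 = 0.9167, so r_55 = 0.9167·0.87/(1 + (0.9167 − 1)·0.87) = 0.8598
Then solve for n' with r_old = 0.8598, r_target = 0.94: n' = 0.94(1 − 0.8598)/[0.8598(1 − 0.94)] = 2.5546
Total items = 2.5546 × 55 = 140.50, rounded up to 141.

141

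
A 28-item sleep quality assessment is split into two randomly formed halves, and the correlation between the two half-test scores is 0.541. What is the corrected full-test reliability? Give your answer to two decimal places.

Each half is half the length of the full test, so the full test is n = 2 times a half.
r_full = 2(0.541) / (1 + 0.541)
       = 1.0820 / 1.5410 = 0.7021

0.70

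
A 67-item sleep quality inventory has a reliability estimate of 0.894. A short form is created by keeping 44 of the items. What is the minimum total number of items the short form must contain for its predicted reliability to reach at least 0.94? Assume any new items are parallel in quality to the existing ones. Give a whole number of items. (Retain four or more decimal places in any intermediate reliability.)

Short-form reliability: n = 44/67 = 0.6567; r_44 = n·r/(1+(n−1)r) ≈ 0.8471
Length factor from the short form to reach 0.94: n' = 0.94(1 − 0.8471) / [0.8471(1 − 0.94)] ≈ 2.8278
Total items = 2.8278 × 44 = 124.42, rounded up to 125.

125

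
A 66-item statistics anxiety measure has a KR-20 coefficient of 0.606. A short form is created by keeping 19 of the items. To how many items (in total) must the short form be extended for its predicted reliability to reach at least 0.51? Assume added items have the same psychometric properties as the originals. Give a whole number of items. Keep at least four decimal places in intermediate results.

Short-form reliability: n = 19/66 = 0.2879; r_19 = n·r/(1+(n−1)r) ≈ 0.3069
Then solve for n' with r_old = 0.3069, r_target = 0.51: n' = 0.51(1 − 0.3069)/[0.3069(1 − 0.51)] = 2.3506
Items = 2.3506 × 19 ≈ 44.66 → 45

45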